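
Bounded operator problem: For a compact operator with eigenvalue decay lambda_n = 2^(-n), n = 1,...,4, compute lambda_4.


The eigenvalue formula gives lambda_4 = 1/2^4
= 1/16
= 0.0625

0.0625


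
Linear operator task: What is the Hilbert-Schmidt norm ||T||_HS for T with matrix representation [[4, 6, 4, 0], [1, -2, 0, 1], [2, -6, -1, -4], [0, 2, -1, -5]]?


The Hilbert-Schmidt norm is sqrt(sum of squares of all entries).
Sum of squares = 4^2 + 6^2 + 4^2 + 0^2 + 1^2 + (-2)^2 + 0^2 + 1^2 + 2^2 + (-6)^2 + (-1)^2 + (-4)^2 + 0^2 + 2^2 + (-1)^2 + (-5)^2
= 16 + 36 + 16 + 0 + 1 + 4 + 0 + 1 + 4 + 36 + 1 + 16 + 0 + 4 + 1 + 25 = 161
||T||_HS = sqrt(161) = 12.6886

12.6886


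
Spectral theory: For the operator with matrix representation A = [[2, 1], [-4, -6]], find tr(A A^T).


trace(A * A^T) = sum of squares of all entries
= 2^2 + 1^2 + (-4)^2 + (-6)^2
= 4 + 1 + 16 + 36
= 57

57


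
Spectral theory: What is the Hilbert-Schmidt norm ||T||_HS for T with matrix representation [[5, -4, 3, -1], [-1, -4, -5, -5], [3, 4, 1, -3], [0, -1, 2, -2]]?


The Hilbert-Schmidt norm is sqrt(sum of squares of all entries).
Sum of squares = 5^2 + (-4)^2 + 3^2 + (-1)^2 + (-1)^2 + (-4)^2 + (-5)^2 + (-5)^2 + 3^2 + 4^2 + 1^2 + (-3)^2 + 0^2 + (-1)^2 + 2^2 + (-2)^2
= 25 + 16 + 9 + 1 + 1 + 16 + 25 + 25 + 9 + 16 + 1 + 9 + 0 + 1 + 4 + 4 = 162
||T||_HS = sqrt(162) = 12.7279

12.7279


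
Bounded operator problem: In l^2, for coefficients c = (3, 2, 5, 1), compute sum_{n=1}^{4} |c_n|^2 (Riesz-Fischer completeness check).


sum |c_n|^2 = 3^2 + 2^2 + 5^2 + 1^2
= 9 + 4 + 25 + 1
= 39

39


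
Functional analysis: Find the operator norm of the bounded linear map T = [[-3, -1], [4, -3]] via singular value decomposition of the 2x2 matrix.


A^T A = [[25, -9], [-9, 10]]
trace(A^T A) = 35, det(A^T A) = 169
discriminant = 35^2 - 4*169 = 549
Largest eigenvalue of A^T A = (trace + sqrt(disc))/2 = 29.2154
||T|| = sqrt(29.2154) = 5.4051

5.4051


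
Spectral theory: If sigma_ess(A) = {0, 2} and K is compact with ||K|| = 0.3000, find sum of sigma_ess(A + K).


By Weyl's theorem, the essential spectrum is invariant under compact perturbations.
sigma_ess(A + K) = sigma_ess(A) = {0, 2}
Sum = 0 + 2 = 2

2


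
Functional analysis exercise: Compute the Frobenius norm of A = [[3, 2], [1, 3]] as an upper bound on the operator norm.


||A||_F^2 = sum a_ij^2
= 3^2 + 2^2 + 1^2 + 3^2
= 9 + 4 + 1 + 9 = 23
||A||_F = sqrt(23) = 4.7958

4.7958


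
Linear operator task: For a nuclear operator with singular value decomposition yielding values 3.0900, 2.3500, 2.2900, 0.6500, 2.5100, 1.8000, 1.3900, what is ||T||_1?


The nuclear norm is the sum of all singular values.
||T||_1 = 3.0900 + 2.3500 + 2.2900 + 0.6500 + 2.5100 + 1.8000 + 1.3900
= 14.0800

14.0800


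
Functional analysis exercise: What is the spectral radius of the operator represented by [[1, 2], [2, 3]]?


For a 2x2 matrix, eigenvalues satisfy lambda^2 - (trace)*lambda + det = 0
trace = 1 + 3 = 4
det = 1*3 - 2*2 = -1
discriminant = 4^2 - 4*(-1) = 20
spectral radius = max |eigenvalue| = 4.2361

4.2361


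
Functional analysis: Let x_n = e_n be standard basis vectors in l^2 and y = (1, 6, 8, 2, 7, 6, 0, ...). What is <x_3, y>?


x_3 = e_3 is the standard basis vector with 1 in position 3.
<x_3, y> = y_3 = 8
As n -> infinity, <x_n, y> -> 0, confirming weak convergence of (x_n) to 0.

8


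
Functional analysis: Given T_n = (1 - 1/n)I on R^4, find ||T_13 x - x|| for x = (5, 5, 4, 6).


T_13 x - x = (1 - 1/13)x - x = -x/13
||x|| = sqrt(102) = 10.0995
||T_13 x - x|| = ||x||/13 = 10.0995/13 = 0.7769

0.7769


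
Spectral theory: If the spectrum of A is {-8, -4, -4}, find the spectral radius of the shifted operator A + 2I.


Spectrum of A + 2I = {-6, -2, -2}
Spectral radius = max |lambda| over the shifted spectrum
= max(6, 2, 2) = 6

6


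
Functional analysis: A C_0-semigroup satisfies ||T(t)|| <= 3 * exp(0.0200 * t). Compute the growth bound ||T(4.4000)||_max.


||T(4.4000)|| <= 3 * exp(0.0200 * 4.4000)
= 3 * exp(0.0880)
= 3 * 1.0920
= 3.2760

3.2760


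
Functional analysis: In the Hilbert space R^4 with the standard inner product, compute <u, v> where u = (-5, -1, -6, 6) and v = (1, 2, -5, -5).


Computing the standard inner product <u, v> = sum u_i * v_i
= -5*1 + -1*2 + -6*-5 + 6*-5
= -5 + -2 + 30 + -30
= -7

-7


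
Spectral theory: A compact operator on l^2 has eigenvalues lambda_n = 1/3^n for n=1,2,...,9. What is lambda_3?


The eigenvalue formula gives lambda_3 = 1/3^3
= 1/27
= 0.0370

0.0370


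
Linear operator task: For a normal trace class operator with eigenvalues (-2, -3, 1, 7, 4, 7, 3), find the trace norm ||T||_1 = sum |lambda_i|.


For a normal operator, singular values equal |eigenvalues|.
Trace norm = sum |lambda_i| = 2 + 3 + 1 + 7 + 4 + 7 + 3
= 27

27


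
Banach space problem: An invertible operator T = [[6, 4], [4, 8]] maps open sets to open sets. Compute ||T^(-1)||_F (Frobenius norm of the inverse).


det(T) = 6*8 - 4*4 = 32
T^(-1) = (1/32) * [[8, -4], [-4, 6]] = [[0.2500, -0.1250], [-0.1250, 0.1875]]
||T^(-1)||_F^2 = 0.2500^2 + (-0.1250)^2 + (-0.1250)^2 + 0.1875^2 = 0.1289
||T^(-1)||_F = sqrt(0.1289) = 0.3590

0.3590


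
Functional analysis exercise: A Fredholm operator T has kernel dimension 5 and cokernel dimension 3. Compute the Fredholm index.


The Fredholm index is defined as ind(T) = dim(ker T) - dim(coker T)
= 5 - 3
= 2

2


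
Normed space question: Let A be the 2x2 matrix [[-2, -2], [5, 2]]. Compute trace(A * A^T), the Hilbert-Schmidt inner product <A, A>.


trace(A * A^T) = sum of squares of all entries
= (-2)^2 + (-2)^2 + 5^2 + 2^2
= 4 + 4 + 25 + 4
= 37

37


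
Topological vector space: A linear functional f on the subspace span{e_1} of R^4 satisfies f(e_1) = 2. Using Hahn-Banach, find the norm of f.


The norm of f is given by ||f|| = sup_{||x||=1} |f(x)|.
On span{e_1}, ||e_1|| = 1, so ||f|| = |f(e_1)| / ||e_1||
= |2| / 1 = 2.0000

2.0000


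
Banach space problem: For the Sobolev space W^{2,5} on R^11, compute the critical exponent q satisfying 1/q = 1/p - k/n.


Using the Sobolev embedding formula: 1/q = 1/p - k/n
1/q = 1/5 - 2/11 = 1/55
q = 1/(1/55) = 55

55.0000


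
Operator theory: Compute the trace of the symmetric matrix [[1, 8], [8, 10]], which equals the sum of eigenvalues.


For a self-adjoint (symmetric) matrix, the eigenvalues are real.
The sum of eigenvalues equals the trace of the matrix.
trace = 1 + 10 = 11

11


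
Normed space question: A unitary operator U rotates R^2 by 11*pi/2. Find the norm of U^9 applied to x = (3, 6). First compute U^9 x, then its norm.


U is a rotation by theta = 11*pi/2
U^9 = rotation by 9*theta = 99*pi/2 = 3*pi/2 (mod 2*pi)
cos(3*pi/2) = 0.0000, sin(3*pi/2) = -1.0000
U^9 x = (0.0000 * 3 - -1.0000 * 6, -1.0000 * 3 + 0.0000 * 6)
= (6.0000, -3.0000)
||U^9 x|| = sqrt(6.0000^2 + (-3.0000)^2) = sqrt(45.0000) = 6.7082

6.7082


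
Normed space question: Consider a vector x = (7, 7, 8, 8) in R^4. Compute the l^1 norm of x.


The l^1 norm equals the sum of absolute values of all components.
||x||_1 = 7 + 7 + 8 + 8
= 30

30.0000


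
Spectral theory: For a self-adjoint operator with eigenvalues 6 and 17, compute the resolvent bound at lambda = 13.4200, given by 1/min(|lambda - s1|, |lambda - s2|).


dist(13.4200, {6, 17}) = min(|13.4200 - 6|, |13.4200 - 17|)
= min(7.4200, 3.5800) = 3.5800
Resolvent bound = 1/3.5800 = 0.2793

0.2793


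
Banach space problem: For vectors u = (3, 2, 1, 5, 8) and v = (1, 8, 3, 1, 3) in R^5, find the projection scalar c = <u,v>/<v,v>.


Computing <u,v> = 3*1 + 2*8 + 1*3 + 5*1 + 8*3 = 51
Computing <v,v> = 1^2 + 8^2 + 3^2 + 1^2 + 3^2 = 84
Projection coefficient = 51/84 = 0.6071

0.6071


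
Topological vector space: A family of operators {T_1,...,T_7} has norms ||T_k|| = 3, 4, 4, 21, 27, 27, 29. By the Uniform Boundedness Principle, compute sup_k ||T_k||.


By the Uniform Boundedness Principle, the supremum of norms is finite.
sup_k ||T_k|| = max(3, 4, 4, 21, 27, 27, 29) = 29

29


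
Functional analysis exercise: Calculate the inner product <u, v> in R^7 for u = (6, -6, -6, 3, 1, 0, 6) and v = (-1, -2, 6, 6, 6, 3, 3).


Computing the standard inner product <u, v> = sum u_i * v_i
= 6*-1 + -6*-2 + -6*6 + 3*6 + 1*6 + 0*3 + 6*3
= -6 + 12 + -36 + 18 + 6 + 0 + 18
= 12

12


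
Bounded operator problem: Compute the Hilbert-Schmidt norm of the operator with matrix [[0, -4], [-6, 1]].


The Hilbert-Schmidt norm is sqrt(sum of squares of all entries).
Sum of squares = 0^2 + (-4)^2 + (-6)^2 + 1^2
= 0 + 16 + 36 + 1 = 53
||T||_HS = sqrt(53) = 7.2801

7.2801


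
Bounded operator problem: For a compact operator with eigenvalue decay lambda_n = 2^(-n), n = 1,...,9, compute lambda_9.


The eigenvalue formula gives lambda_9 = 1/2^9
= 1/512
= 0.0020

0.0020


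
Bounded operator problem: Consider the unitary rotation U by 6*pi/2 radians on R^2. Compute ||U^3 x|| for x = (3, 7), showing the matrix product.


U is a rotation by theta = 6*pi/2
U^3 = rotation by 3*theta = 18*pi/2 = 2*pi/2 (mod 2*pi)
cos(2*pi/2) = -1.0000, sin(2*pi/2) = 0.0000
U^3 x = (-1.0000 * 3 - 0.0000 * 7, 0.0000 * 3 + -1.0000 * 7)
= (-3.0000, -7.0000)
||U^3 x|| = sqrt((-3.0000)^2 + (-7.0000)^2) = sqrt(58.0000) = 7.6158

7.6158


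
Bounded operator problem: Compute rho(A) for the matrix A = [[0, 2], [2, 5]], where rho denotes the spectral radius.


For a 2x2 matrix, eigenvalues satisfy lambda^2 - (trace)*lambda + det = 0
trace = 0 + 5 = 5
det = 0*5 - 2*2 = -4
discriminant = 5^2 - 4*(-4) = 41
spectral radius = max |eigenvalue| = 5.7016

5.7016


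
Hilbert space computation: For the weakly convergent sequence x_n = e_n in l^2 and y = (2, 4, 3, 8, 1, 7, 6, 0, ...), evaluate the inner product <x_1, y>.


x_1 = e_1 is the standard basis vector with 1 in position 1.
<x_1, y> = y_1 = 2
As n -> infinity, <x_n, y> -> 0, confirming weak convergence of (x_n) to 0.

2


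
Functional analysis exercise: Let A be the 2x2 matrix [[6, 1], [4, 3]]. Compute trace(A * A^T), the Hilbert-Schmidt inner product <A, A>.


trace(A * A^T) = sum of squares of all entries
= 6^2 + 1^2 + 4^2 + 3^2
= 36 + 1 + 16 + 9
= 62

62


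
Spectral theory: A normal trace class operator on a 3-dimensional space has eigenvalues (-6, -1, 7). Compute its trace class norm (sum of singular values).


For a normal operator, singular values equal |eigenvalues|.
Trace norm = sum |lambda_i| = 6 + 1 + 7
= 14

14


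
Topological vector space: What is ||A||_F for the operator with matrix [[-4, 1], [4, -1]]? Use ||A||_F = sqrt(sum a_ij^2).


||A||_F^2 = sum a_ij^2
= (-4)^2 + 1^2 + 4^2 + (-1)^2
= 16 + 1 + 16 + 1 = 34
||A||_F = sqrt(34) = 5.8310

5.8310


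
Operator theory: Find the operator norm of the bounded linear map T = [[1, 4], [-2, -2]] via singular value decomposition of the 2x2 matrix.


A^T A = [[5, 8], [8, 20]]
trace(A^T A) = 25, det(A^T A) = 36
discriminant = 25^2 - 4*36 = 481
Largest eigenvalue of A^T A = (trace + sqrt(disc))/2 = 23.4659
||T|| = sqrt(23.4659) = 4.8442

4.8442


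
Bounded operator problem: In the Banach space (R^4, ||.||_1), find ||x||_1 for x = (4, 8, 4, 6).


The l^1 norm equals the sum of absolute values of all components.
||x||_1 = 4 + 8 + 4 + 6
= 22

22.0000


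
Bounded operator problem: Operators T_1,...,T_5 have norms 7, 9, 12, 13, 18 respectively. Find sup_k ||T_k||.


By the Uniform Boundedness Principle, the supremum of norms is finite.
sup_k ||T_k|| = max(7, 9, 12, 13, 18) = 18

18


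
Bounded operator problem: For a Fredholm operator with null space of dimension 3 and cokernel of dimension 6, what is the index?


The Fredholm index is defined as ind(T) = dim(ker T) - dim(coker T)
= 3 - 6
= -3

-3


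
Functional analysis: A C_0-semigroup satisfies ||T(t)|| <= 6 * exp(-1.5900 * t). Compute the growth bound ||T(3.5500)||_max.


||T(3.5500)|| <= 6 * exp(-1.5900 * 3.5500)
= 6 * exp(-5.6445)
= 6 * 0.0035
= 0.0212

0.0212


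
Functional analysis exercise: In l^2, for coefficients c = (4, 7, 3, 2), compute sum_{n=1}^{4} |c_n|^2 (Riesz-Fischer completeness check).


sum |c_n|^2 = 4^2 + 7^2 + 3^2 + 2^2
= 16 + 49 + 9 + 4
= 78

78


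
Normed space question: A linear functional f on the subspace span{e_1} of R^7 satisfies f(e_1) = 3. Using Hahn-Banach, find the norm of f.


The norm of f is given by ||f|| = sup_{||x||=1} |f(x)|.
On span{e_1}, ||e_1|| = 1, so ||f|| = |f(e_1)| / ||e_1||
= |3| / 1 = 3.0000

3.0000


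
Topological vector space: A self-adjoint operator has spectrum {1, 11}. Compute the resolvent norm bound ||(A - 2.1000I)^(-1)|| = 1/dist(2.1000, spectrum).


dist(2.1000, {1, 11}) = min(|2.1000 - 1|, |2.1000 - 11|)
= min(1.1000, 8.9000) = 1.1000
Resolvent bound = 1/1.1000 = 0.9091

0.9091


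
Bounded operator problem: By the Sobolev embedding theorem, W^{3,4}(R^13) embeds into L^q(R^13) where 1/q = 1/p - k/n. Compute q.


Using the Sobolev embedding formula: 1/q = 1/p - k/n
1/q = 1/4 - 3/13 = 1/52
q = 1/(1/52) = 52

52.0000


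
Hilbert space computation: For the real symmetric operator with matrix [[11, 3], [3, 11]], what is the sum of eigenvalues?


For a self-adjoint (symmetric) matrix, the eigenvalues are real.
The sum of eigenvalues equals the trace of the matrix.
trace = 11 + 11 = 22

22


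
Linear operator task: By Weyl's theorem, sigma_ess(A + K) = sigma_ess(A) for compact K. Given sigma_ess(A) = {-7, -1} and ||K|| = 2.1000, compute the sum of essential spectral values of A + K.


By Weyl's theorem, the essential spectrum is invariant under compact perturbations.
sigma_ess(A + K) = sigma_ess(A) = {-7, -1}
Sum = -7 + -1 = -8

-8


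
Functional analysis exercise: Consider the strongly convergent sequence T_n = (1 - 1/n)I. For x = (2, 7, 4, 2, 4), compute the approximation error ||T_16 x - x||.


T_16 x - x = (1 - 1/16)x - x = -x/16
||x|| = sqrt(89) = 9.4340
||T_16 x - x|| = ||x||/16 = 9.4340/16 = 0.5896

0.5896


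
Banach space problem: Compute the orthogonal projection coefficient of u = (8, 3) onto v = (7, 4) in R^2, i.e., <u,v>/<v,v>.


Computing <u,v> = 8*7 + 3*4 = 68
Computing <v,v> = 7^2 + 4^2 = 65
Projection coefficient = 68/65 = 1.0462

1.0462


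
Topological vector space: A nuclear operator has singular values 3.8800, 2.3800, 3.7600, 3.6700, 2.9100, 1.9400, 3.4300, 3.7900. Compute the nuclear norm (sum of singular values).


The nuclear norm is the sum of all singular values.
||T||_1 = 3.8800 + 2.3800 + 3.7600 + 3.6700 + 2.9100 + 1.9400 + 3.4300 + 3.7900
= 25.7600

25.7600


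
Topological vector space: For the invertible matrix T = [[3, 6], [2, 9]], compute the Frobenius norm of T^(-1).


det(T) = 3*9 - 6*2 = 15
T^(-1) = (1/15) * [[9, -6], [-2, 3]] = [[0.6000, -0.4000], [-0.1333, 0.2000]]
||T^(-1)||_F^2 = 0.6000^2 + (-0.4000)^2 + (-0.1333)^2 + 0.2000^2 = 0.5778
||T^(-1)||_F = sqrt(0.5778) = 0.7601

0.7601


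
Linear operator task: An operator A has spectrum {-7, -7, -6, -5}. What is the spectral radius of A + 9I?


Spectrum of A + 9I = {2, 2, 3, 4}
Spectral radius = max |lambda| over the shifted spectrum
= max(2, 2, 3, 4) = 4

4


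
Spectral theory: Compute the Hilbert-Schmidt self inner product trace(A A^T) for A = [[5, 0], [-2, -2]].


trace(A * A^T) = sum of squares of all entries
= 5^2 + 0^2 + (-2)^2 + (-2)^2
= 25 + 0 + 4 + 4
= 33

33


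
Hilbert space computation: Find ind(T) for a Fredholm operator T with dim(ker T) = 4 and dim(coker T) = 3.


The Fredholm index is defined as ind(T) = dim(ker T) - dim(coker T)
= 4 - 3
= 1

1


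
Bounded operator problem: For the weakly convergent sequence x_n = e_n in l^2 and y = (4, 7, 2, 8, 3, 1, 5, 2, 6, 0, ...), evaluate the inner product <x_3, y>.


x_3 = e_3 is the standard basis vector with 1 in position 3.
<x_3, y> = y_3 = 2
As n -> infinity, <x_n, y> -> 0, confirming weak convergence of (x_n) to 0.

2


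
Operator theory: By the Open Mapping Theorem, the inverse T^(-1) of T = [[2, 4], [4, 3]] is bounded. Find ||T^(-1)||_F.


det(T) = 2*3 - 4*4 = -10
T^(-1) = (1/-10) * [[3, -4], [-4, 2]] = [[-0.3000, 0.4000], [0.4000, -0.2000]]
||T^(-1)||_F^2 = (-0.3000)^2 + 0.4000^2 + 0.4000^2 + (-0.2000)^2 = 0.4500
||T^(-1)||_F = sqrt(0.4500) = 0.6708

0.6708


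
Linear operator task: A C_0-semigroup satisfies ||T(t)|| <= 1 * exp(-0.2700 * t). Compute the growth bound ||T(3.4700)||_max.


||T(3.4700)|| <= 1 * exp(-0.2700 * 3.4700)
= 1 * exp(-0.9369)
= 1 * 0.3918
= 0.3918

0.3918


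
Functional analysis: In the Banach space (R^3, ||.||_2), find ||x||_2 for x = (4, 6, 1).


The l^2 norm = (sum |x_i|^2)^(1/2)
Sum of 2th powers = 16 + 36 + 1 = 53
||x||_2 = (53)^(1/2) = 7.2801

7.2801


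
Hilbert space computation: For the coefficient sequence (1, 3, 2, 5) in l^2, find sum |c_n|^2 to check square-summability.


sum |c_n|^2 = 1^2 + 3^2 + 2^2 + 5^2
= 1 + 9 + 4 + 25
= 39

39


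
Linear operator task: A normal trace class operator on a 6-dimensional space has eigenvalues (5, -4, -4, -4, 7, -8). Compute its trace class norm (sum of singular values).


For a normal operator, singular values equal |eigenvalues|.
Trace norm = sum |lambda_i| = 5 + 4 + 4 + 4 + 7 + 8
= 32

32


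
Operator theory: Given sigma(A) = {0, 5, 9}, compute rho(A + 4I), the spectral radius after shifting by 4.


Spectrum of A + 4I = {4, 9, 13}
Spectral radius = max |lambda| over the shifted spectrum
= max(4, 9, 13) = 13

13


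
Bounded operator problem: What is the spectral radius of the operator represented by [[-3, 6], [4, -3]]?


For a 2x2 matrix, eigenvalues satisfy lambda^2 - (trace)*lambda + det = 0
trace = -3 + -3 = -6
det = -3*-3 - 6*4 = -15
discriminant = (-6)^2 - 4*(-15) = 96
spectral radius = max |eigenvalue| = 7.8990

7.8990


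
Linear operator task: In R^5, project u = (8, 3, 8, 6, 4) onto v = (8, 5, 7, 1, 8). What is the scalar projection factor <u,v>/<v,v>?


Computing <u,v> = 8*8 + 3*5 + 8*7 + 6*1 + 4*8 = 173
Computing <v,v> = 8^2 + 5^2 + 7^2 + 1^2 + 8^2 = 203
Projection coefficient = 173/203 = 0.8522

0.8522


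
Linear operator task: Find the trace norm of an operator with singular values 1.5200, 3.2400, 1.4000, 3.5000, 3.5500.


The nuclear norm is the sum of all singular values.
||T||_1 = 1.5200 + 3.2400 + 1.4000 + 3.5000 + 3.5500
= 13.2100

13.2100


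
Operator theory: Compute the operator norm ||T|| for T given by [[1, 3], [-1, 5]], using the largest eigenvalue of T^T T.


A^T A = [[2, -2], [-2, 34]]
trace(A^T A) = 36, det(A^T A) = 64
discriminant = 36^2 - 4*64 = 1040
Largest eigenvalue of A^T A = (trace + sqrt(disc))/2 = 34.1245
||T|| = sqrt(34.1245) = 5.8416

5.8416


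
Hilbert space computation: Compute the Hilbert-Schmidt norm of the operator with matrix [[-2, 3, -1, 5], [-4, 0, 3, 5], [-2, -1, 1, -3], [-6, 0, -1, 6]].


The Hilbert-Schmidt norm is sqrt(sum of squares of all entries).
Sum of squares = (-2)^2 + 3^2 + (-1)^2 + 5^2 + (-4)^2 + 0^2 + 3^2 + 5^2 + (-2)^2 + (-1)^2 + 1^2 + (-3)^2 + (-6)^2 + 0^2 + (-1)^2 + 6^2
= 4 + 9 + 1 + 25 + 16 + 0 + 9 + 25 + 4 + 1 + 1 + 9 + 36 + 0 + 1 + 36 = 177
||T||_HS = sqrt(177) = 13.3041

13.3041


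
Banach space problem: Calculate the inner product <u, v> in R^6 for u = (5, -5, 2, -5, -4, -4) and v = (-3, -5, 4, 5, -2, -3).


Computing the standard inner product <u, v> = sum u_i * v_i
= 5*-3 + -5*-5 + 2*4 + -5*5 + -4*-2 + -4*-3
= -15 + 25 + 8 + -25 + 8 + 12
= 13

13


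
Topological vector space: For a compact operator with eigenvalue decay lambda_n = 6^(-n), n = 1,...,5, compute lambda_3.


The eigenvalue formula gives lambda_3 = 1/6^3
= 1/216
= 0.0046

0.0046


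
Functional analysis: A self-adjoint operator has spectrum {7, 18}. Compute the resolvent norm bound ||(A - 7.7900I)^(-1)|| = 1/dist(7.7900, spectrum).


dist(7.7900, {7, 18}) = min(|7.7900 - 7|, |7.7900 - 18|)
= min(0.7900, 10.2100) = 0.7900
Resolvent bound = 1/0.7900 = 1.2658

1.2658


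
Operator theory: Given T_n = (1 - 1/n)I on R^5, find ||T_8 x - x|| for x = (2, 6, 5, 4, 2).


T_8 x - x = (1 - 1/8)x - x = -x/8
||x|| = sqrt(85) = 9.2195
||T_8 x - x|| = ||x||/8 = 9.2195/8 = 1.1524

1.1524


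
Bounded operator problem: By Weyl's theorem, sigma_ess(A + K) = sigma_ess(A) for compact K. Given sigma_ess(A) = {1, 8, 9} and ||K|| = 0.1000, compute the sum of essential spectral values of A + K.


By Weyl's theorem, the essential spectrum is invariant under compact perturbations.
sigma_ess(A + K) = sigma_ess(A) = {1, 8, 9}
Sum = 1 + 8 + 9 = 18

18


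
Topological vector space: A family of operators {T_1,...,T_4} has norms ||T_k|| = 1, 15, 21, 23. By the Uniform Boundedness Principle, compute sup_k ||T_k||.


By the Uniform Boundedness Principle, the supremum of norms is finite.
sup_k ||T_k|| = max(1, 15, 21, 23) = 23

23


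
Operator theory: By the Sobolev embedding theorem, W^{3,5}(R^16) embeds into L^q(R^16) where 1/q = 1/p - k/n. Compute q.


Using the Sobolev embedding formula: 1/q = 1/p - k/n
1/q = 1/5 - 3/16 = 1/80
q = 1/(1/80) = 80

80.0000


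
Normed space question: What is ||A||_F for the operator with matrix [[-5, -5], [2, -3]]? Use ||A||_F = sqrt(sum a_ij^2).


||A||_F^2 = sum a_ij^2
= (-5)^2 + (-5)^2 + 2^2 + (-3)^2
= 25 + 25 + 4 + 9 = 63
||A||_F = sqrt(63) = 7.9373

7.9373


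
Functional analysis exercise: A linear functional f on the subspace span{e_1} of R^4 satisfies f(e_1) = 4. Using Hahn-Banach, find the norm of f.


The norm of f is given by ||f|| = sup_{||x||=1} |f(x)|.
On span{e_1}, ||e_1|| = 1, so ||f|| = |f(e_1)| / ||e_1||
= |4| / 1 = 4.0000

4.0000


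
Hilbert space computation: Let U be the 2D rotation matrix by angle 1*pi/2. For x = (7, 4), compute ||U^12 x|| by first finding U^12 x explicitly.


U is a rotation by theta = 1*pi/2
U^12 = rotation by 12*theta = 12*pi/2 = 0*pi/2 (mod 2*pi)
cos(0*pi/2) = 1.0000, sin(0*pi/2) = 0.0000
U^12 x = (1.0000 * 7 - 0.0000 * 4, 0.0000 * 7 + 1.0000 * 4)
= (7.0000, 4.0000)
||U^12 x|| = sqrt(7.0000^2 + 4.0000^2) = sqrt(65.0000) = 8.0623

8.0623


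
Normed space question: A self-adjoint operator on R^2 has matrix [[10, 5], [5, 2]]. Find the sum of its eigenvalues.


For a self-adjoint (symmetric) matrix, the eigenvalues are real.
The sum of eigenvalues equals the trace of the matrix.
trace = 10 + 2 = 12

12


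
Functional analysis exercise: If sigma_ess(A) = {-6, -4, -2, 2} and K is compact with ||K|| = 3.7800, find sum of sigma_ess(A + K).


By Weyl's theorem, the essential spectrum is invariant under compact perturbations.
sigma_ess(A + K) = sigma_ess(A) = {-6, -4, -2, 2}
Sum = -6 + -4 + -2 + 2 = -10

-10


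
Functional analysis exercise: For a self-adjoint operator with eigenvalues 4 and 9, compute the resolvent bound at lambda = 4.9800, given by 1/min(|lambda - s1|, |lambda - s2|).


dist(4.9800, {4, 9}) = min(|4.9800 - 4|, |4.9800 - 9|)
= min(0.9800, 4.0200) = 0.9800
Resolvent bound = 1/0.9800 = 1.0204

1.0204


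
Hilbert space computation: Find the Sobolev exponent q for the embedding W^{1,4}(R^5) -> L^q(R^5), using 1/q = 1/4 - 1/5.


Using the Sobolev embedding formula: 1/q = 1/p - k/n
1/q = 1/4 - 1/5 = 1/20
q = 1/(1/20) = 20

20.0000


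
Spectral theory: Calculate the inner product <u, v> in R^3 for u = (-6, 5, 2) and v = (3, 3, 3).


Computing the standard inner product <u, v> = sum u_i * v_i
= -6*3 + 5*3 + 2*3
= -18 + 15 + 6
= 3

3


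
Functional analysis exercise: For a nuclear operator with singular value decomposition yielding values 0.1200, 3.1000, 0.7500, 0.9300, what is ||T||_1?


The nuclear norm is the sum of all singular values.
||T||_1 = 0.1200 + 3.1000 + 0.7500 + 0.9300
= 4.9000

4.9000


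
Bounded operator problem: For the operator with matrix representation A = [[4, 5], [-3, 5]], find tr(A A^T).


trace(A * A^T) = sum of squares of all entries
= 4^2 + 5^2 + (-3)^2 + 5^2
= 16 + 25 + 9 + 25
= 75

75


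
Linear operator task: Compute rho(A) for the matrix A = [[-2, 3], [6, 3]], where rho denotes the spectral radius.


For a 2x2 matrix, eigenvalues satisfy lambda^2 - (trace)*lambda + det = 0
trace = -2 + 3 = 1
det = -2*3 - 3*6 = -24
discriminant = 1^2 - 4*(-24) = 97
spectral radius = max |eigenvalue| = 5.4244

5.4244


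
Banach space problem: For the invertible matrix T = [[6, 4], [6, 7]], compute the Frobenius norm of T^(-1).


det(T) = 6*7 - 4*6 = 18
T^(-1) = (1/18) * [[7, -4], [-6, 6]] = [[0.3889, -0.2222], [-0.3333, 0.3333]]
||T^(-1)||_F^2 = 0.3889^2 + (-0.2222)^2 + (-0.3333)^2 + 0.3333^2 = 0.4228
||T^(-1)||_F = sqrt(0.4228) = 0.6503

0.6503


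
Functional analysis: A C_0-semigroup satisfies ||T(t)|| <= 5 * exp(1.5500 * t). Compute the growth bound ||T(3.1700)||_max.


||T(3.1700)|| <= 5 * exp(1.5500 * 3.1700)
= 5 * exp(4.9135)
= 5 * 136.1150
= 680.5749

680.5749


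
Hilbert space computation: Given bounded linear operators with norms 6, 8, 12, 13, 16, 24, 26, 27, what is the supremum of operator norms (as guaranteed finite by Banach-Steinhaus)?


By the Uniform Boundedness Principle, the supremum of norms is finite.
sup_k ||T_k|| = max(6, 8, 12, 13, 16, 24, 26, 27) = 27

27


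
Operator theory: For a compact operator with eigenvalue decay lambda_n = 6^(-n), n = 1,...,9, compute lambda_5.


The eigenvalue formula gives lambda_5 = 1/6^5
= 1/7776
= 1.2860e-04

1.2860e-04


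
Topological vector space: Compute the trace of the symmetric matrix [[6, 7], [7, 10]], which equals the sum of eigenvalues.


For a self-adjoint (symmetric) matrix, the eigenvalues are real.
The sum of eigenvalues equals the trace of the matrix.
trace = 6 + 10 = 16

16


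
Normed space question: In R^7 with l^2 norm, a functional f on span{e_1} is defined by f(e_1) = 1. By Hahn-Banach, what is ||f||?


The norm of f is given by ||f|| = sup_{||x||=1} |f(x)|.
On span{e_1}, ||e_1|| = 1, so ||f|| = |f(e_1)| / ||e_1||
= |1| / 1 = 1.0000

1.0000


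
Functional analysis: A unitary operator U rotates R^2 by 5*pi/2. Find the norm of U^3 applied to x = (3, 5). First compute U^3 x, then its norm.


U is a rotation by theta = 5*pi/2
U^3 = rotation by 3*theta = 15*pi/2 = 3*pi/2 (mod 2*pi)
cos(3*pi/2) = 0.0000, sin(3*pi/2) = -1.0000
U^3 x = (0.0000 * 3 - -1.0000 * 5, -1.0000 * 3 + 0.0000 * 5)
= (5.0000, -3.0000)
||U^3 x|| = sqrt(5.0000^2 + (-3.0000)^2) = sqrt(34.0000) = 5.8310

5.8310


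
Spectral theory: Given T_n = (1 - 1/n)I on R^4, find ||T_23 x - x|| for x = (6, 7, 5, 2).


T_23 x - x = (1 - 1/23)x - x = -x/23
||x|| = sqrt(114) = 10.6771
||T_23 x - x|| = ||x||/23 = 10.6771/23 = 0.4642

0.4642


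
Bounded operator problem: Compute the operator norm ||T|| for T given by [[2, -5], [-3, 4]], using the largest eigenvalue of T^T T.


A^T A = [[13, -22], [-22, 41]]
trace(A^T A) = 54, det(A^T A) = 49
discriminant = 54^2 - 4*49 = 2720
Largest eigenvalue of A^T A = (trace + sqrt(disc))/2 = 53.0768
||T|| = sqrt(53.0768) = 7.2854

7.2854


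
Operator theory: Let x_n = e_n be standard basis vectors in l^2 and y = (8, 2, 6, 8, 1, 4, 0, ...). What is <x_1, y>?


x_1 = e_1 is the standard basis vector with 1 in position 1.
<x_1, y> = y_1 = 8
As n -> infinity, <x_n, y> -> 0, confirming weak convergence of (x_n) to 0.

8


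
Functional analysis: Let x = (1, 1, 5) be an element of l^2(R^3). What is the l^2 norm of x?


The l^2 norm = (sum |x_i|^2)^(1/2)
Sum of 2th powers = 1 + 1 + 25 = 27
||x||_2 = (27)^(1/2) = 5.1962

5.1962


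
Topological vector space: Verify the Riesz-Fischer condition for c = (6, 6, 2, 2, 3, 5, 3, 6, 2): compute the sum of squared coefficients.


sum |c_n|^2 = 6^2 + 6^2 + 2^2 + 2^2 + 3^2 + 5^2 + 3^2 + 6^2 + 2^2
= 36 + 36 + 4 + 4 + 9 + 25 + 9 + 36 + 4
= 163

163


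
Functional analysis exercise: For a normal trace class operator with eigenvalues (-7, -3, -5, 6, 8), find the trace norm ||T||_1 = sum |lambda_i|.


For a normal operator, singular values equal |eigenvalues|.
Trace norm = sum |lambda_i| = 7 + 3 + 5 + 6 + 8
= 29

29


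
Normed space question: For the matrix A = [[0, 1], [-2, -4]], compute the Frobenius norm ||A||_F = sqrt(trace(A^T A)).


||A||_F^2 = sum a_ij^2
= 0^2 + 1^2 + (-2)^2 + (-4)^2
= 0 + 1 + 4 + 16 = 21
||A||_F = sqrt(21) = 4.5826

4.5826


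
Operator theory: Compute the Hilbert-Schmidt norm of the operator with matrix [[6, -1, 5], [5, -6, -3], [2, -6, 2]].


The Hilbert-Schmidt norm is sqrt(sum of squares of all entries).
Sum of squares = 6^2 + (-1)^2 + 5^2 + 5^2 + (-6)^2 + (-3)^2 + 2^2 + (-6)^2 + 2^2
= 36 + 1 + 25 + 25 + 36 + 9 + 4 + 36 + 4 = 176
||T||_HS = sqrt(176) = 13.2665

13.2665


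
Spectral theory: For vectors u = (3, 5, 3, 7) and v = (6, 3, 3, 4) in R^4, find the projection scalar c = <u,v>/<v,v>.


Computing <u,v> = 3*6 + 5*3 + 3*3 + 7*4 = 70
Computing <v,v> = 6^2 + 3^2 + 3^2 + 4^2 = 70
Projection coefficient = 70/70 = 1.0000

1.0000


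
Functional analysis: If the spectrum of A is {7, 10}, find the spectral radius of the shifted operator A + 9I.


Spectrum of A + 9I = {16, 19}
Spectral radius = max |lambda| over the shifted spectrum
= max(16, 19) = 19

19


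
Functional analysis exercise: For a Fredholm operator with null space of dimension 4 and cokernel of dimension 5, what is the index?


The Fredholm index is defined as ind(T) = dim(ker T) - dim(coker T)
= 4 - 5
= -1

-1


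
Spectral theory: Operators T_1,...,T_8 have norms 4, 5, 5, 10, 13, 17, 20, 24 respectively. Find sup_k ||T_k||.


By the Uniform Boundedness Principle, the supremum of norms is finite.
sup_k ||T_k|| = max(4, 5, 5, 10, 13, 17, 20, 24) = 24

24


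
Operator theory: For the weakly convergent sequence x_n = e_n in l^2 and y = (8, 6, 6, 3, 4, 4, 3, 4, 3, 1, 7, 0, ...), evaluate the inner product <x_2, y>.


x_2 = e_2 is the standard basis vector with 1 in position 2.
<x_2, y> = y_2 = 6
As n -> infinity, <x_n, y> -> 0, confirming weak convergence of (x_n) to 0.

6


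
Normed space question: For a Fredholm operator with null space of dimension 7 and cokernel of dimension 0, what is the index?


The Fredholm index is defined as ind(T) = dim(ker T) - dim(coker T)
= 7 - 0
= 7

7


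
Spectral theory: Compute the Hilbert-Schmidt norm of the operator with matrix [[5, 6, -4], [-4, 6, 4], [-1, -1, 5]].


The Hilbert-Schmidt norm is sqrt(sum of squares of all entries).
Sum of squares = 5^2 + 6^2 + (-4)^2 + (-4)^2 + 6^2 + 4^2 + (-1)^2 + (-1)^2 + 5^2
= 25 + 36 + 16 + 16 + 36 + 16 + 1 + 1 + 25 = 172
||T||_HS = sqrt(172) = 13.1149

13.1149


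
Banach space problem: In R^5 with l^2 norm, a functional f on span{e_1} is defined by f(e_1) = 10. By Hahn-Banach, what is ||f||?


The norm of f is given by ||f|| = sup_{||x||=1} |f(x)|.
On span{e_1}, ||e_1|| = 1, so ||f|| = |f(e_1)| / ||e_1||
= |10| / 1 = 10.0000

10.0000


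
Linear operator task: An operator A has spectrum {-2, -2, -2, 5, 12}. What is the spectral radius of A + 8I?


Spectrum of A + 8I = {6, 6, 6, 13, 20}
Spectral radius = max |lambda| over the shifted spectrum
= max(6, 6, 6, 13, 20) = 20

20


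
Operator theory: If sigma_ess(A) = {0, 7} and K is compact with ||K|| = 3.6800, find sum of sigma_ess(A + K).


By Weyl's theorem, the essential spectrum is invariant under compact perturbations.
sigma_ess(A + K) = sigma_ess(A) = {0, 7}
Sum = 0 + 7 = 7

7


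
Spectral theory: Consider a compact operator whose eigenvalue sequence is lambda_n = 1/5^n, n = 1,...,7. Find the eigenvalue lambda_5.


The eigenvalue formula gives lambda_5 = 1/5^5
= 1/3125
= 3.2000e-04

3.2000e-04


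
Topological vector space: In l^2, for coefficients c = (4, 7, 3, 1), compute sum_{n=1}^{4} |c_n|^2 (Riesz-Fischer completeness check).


sum |c_n|^2 = 4^2 + 7^2 + 3^2 + 1^2
= 16 + 49 + 9 + 1
= 75

75


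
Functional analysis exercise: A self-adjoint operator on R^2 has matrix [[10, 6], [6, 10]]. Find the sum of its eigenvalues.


For a self-adjoint (symmetric) matrix, the eigenvalues are real.
The sum of eigenvalues equals the trace of the matrix.
trace = 10 + 10 = 20

20


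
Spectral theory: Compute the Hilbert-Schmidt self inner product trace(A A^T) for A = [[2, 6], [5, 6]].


trace(A * A^T) = sum of squares of all entries
= 2^2 + 6^2 + 5^2 + 6^2
= 4 + 36 + 25 + 36
= 101

101


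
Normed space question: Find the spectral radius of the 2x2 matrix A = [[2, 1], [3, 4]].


For a 2x2 matrix, eigenvalues satisfy lambda^2 - (trace)*lambda + det = 0
trace = 2 + 4 = 6
det = 2*4 - 1*3 = 5
discriminant = 6^2 - 4*(5) = 16
spectral radius = max |eigenvalue| = 5.0000

5.0000


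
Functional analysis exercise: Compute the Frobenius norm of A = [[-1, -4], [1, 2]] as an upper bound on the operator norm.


||A||_F^2 = sum a_ij^2
= (-1)^2 + (-4)^2 + 1^2 + 2^2
= 1 + 16 + 1 + 4 = 22
||A||_F = sqrt(22) = 4.6904

4.6904


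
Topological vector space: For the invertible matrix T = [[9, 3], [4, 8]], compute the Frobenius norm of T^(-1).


det(T) = 9*8 - 3*4 = 60
T^(-1) = (1/60) * [[8, -3], [-4, 9]] = [[0.1333, -0.0500], [-0.0667, 0.1500]]
||T^(-1)||_F^2 = 0.1333^2 + (-0.0500)^2 + (-0.0667)^2 + 0.1500^2 = 0.0472
||T^(-1)||_F = sqrt(0.0472) = 0.2173

0.2173


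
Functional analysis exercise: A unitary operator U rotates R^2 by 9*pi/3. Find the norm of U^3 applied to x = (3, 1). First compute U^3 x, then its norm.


U is a rotation by theta = 9*pi/3
U^3 = rotation by 3*theta = 27*pi/3 = 3*pi/3 (mod 2*pi)
cos(3*pi/3) = -1.0000, sin(3*pi/3) = 0.0000
U^3 x = (-1.0000 * 3 - 0.0000 * 1, 0.0000 * 3 + -1.0000 * 1)
= (-3.0000, -1.0000)
||U^3 x|| = sqrt((-3.0000)^2 + (-1.0000)^2) = sqrt(10.0000) = 3.1623

3.1623


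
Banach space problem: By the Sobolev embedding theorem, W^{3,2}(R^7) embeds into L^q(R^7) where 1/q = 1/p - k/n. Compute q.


Using the Sobolev embedding formula: 1/q = 1/p - k/n
1/q = 1/2 - 3/7 = 1/14
q = 1/(1/14) = 14

14.0000


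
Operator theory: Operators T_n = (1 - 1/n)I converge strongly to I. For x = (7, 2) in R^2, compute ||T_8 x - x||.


T_8 x - x = (1 - 1/8)x - x = -x/8
||x|| = sqrt(53) = 7.2801
||T_8 x - x|| = ||x||/8 = 7.2801/8 = 0.9100

0.9100


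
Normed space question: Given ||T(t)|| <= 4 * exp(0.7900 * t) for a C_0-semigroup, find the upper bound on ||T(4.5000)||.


||T(4.5000)|| <= 4 * exp(0.7900 * 4.5000)
= 4 * exp(3.5550)
= 4 * 34.9878
= 139.9513

139.9513


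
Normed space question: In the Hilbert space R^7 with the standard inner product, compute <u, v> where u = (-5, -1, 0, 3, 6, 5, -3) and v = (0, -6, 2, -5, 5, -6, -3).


Computing the standard inner product <u, v> = sum u_i * v_i
= -5*0 + -1*-6 + 0*2 + 3*-5 + 6*5 + 5*-6 + -3*-3
= 0 + 6 + 0 + -15 + 30 + -30 + 9
= 0

0


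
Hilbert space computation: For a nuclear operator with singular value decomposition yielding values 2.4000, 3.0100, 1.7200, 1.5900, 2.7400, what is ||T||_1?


The nuclear norm is the sum of all singular values.
||T||_1 = 2.4000 + 3.0100 + 1.7200 + 1.5900 + 2.7400
= 11.4600

11.4600


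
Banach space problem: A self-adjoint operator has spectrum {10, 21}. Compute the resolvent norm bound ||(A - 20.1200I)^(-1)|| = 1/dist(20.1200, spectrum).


dist(20.1200, {10, 21}) = min(|20.1200 - 10|, |20.1200 - 21|)
= min(10.1200, 0.8800) = 0.8800
Resolvent bound = 1/0.8800 = 1.1364

1.1364


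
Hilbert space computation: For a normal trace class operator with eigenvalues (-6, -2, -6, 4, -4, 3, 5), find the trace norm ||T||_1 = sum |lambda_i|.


For a normal operator, singular values equal |eigenvalues|.
Trace norm = sum |lambda_i| = 6 + 2 + 6 + 4 + 4 + 3 + 5
= 30

30


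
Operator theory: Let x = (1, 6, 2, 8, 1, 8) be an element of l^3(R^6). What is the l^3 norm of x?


The l^3 norm = (sum |x_i|^3)^(1/3)
Sum of 3th powers = 1 + 216 + 8 + 512 + 1 + 512 = 1250
||x||_3 = (1250)^(1/3) = 10.7722

10.7722


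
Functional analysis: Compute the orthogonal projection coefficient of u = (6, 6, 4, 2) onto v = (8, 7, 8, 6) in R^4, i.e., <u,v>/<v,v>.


Computing <u,v> = 6*8 + 6*7 + 4*8 + 2*6 = 134
Computing <v,v> = 8^2 + 7^2 + 8^2 + 6^2 = 213
Projection coefficient = 134/213 = 0.6291

0.6291


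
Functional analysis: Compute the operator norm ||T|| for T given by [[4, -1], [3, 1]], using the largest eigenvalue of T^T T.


A^T A = [[25, -1], [-1, 2]]
trace(A^T A) = 27, det(A^T A) = 49
discriminant = 27^2 - 4*49 = 533
Largest eigenvalue of A^T A = (trace + sqrt(disc))/2 = 25.0434
||T|| = sqrt(25.0434) = 5.0043

5.0043


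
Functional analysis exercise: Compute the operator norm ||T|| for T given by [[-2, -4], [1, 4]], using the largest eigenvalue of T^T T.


A^T A = [[5, 12], [12, 32]]
trace(A^T A) = 37, det(A^T A) = 16
discriminant = 37^2 - 4*16 = 1305
Largest eigenvalue of A^T A = (trace + sqrt(disc))/2 = 36.5624
||T|| = sqrt(36.5624) = 6.0467

6.0467


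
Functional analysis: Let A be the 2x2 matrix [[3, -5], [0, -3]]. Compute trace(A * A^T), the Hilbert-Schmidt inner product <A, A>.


trace(A * A^T) = sum of squares of all entries
= 3^2 + (-5)^2 + 0^2 + (-3)^2
= 9 + 25 + 0 + 9
= 43

43


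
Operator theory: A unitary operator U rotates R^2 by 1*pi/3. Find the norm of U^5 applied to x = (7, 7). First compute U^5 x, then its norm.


U is a rotation by theta = 1*pi/3
U^5 = rotation by 5*theta = 5*pi/3
cos(5*pi/3) = 0.5000, sin(5*pi/3) = -0.8660
U^5 x = (0.5000 * 7 - -0.8660 * 7, -0.8660 * 7 + 0.5000 * 7)
= (9.5622, -2.5622)
||U^5 x|| = sqrt(9.5622^2 + (-2.5622)^2) = sqrt(98.0000) = 9.8995

9.8995


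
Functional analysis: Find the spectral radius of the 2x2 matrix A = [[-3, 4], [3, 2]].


For a 2x2 matrix, eigenvalues satisfy lambda^2 - (trace)*lambda + det = 0
trace = -3 + 2 = -1
det = -3*2 - 4*3 = -18
discriminant = (-1)^2 - 4*(-18) = 73
spectral radius = max |eigenvalue| = 4.7720

4.7720


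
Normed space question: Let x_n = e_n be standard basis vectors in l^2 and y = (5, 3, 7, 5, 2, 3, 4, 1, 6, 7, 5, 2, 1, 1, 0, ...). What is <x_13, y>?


x_13 = e_13 is the standard basis vector with 1 in position 13.
<x_13, y> = y_13 = 1
As n -> infinity, <x_n, y> -> 0, confirming weak convergence of (x_n) to 0.

1


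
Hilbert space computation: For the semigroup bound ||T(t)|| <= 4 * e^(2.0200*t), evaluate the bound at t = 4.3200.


||T(4.3200)|| <= 4 * exp(2.0200 * 4.3200)
= 4 * exp(8.7264)
= 4 * 6163.4995
= 24653.9981

24653.9981


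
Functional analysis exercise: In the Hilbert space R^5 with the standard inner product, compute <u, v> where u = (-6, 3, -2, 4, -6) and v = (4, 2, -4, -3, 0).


Computing the standard inner product <u, v> = sum u_i * v_i
= -6*4 + 3*2 + -2*-4 + 4*-3 + -6*0
= -24 + 6 + 8 + -12 + 0
= -22

-22


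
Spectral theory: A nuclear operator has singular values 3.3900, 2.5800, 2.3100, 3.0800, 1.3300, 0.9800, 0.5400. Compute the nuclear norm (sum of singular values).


The nuclear norm is the sum of all singular values.
||T||_1 = 3.3900 + 2.5800 + 2.3100 + 3.0800 + 1.3300 + 0.9800 + 0.5400
= 14.2100

14.2100


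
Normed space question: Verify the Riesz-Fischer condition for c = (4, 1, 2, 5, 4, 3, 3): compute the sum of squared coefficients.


sum |c_n|^2 = 4^2 + 1^2 + 2^2 + 5^2 + 4^2 + 3^2 + 3^2
= 16 + 1 + 4 + 25 + 16 + 9 + 9
= 80

80


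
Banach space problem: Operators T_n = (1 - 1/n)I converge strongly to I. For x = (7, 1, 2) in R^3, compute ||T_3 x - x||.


T_3 x - x = (1 - 1/3)x - x = -x/3
||x|| = sqrt(54) = 7.3485
||T_3 x - x|| = ||x||/3 = 7.3485/3 = 2.4495

2.4495


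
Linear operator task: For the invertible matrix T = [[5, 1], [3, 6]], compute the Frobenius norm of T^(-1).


det(T) = 5*6 - 1*3 = 27
T^(-1) = (1/27) * [[6, -1], [-3, 5]] = [[0.2222, -0.0370], [-0.1111, 0.1852]]
||T^(-1)||_F^2 = 0.2222^2 + (-0.0370)^2 + (-0.1111)^2 + 0.1852^2 = 0.0974
||T^(-1)||_F = sqrt(0.0974) = 0.3121

0.3121


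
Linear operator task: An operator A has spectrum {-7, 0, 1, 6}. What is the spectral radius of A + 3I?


Spectrum of A + 3I = {-4, 3, 4, 9}
Spectral radius = max |lambda| over the shifted spectrum
= max(4, 3, 4, 9) = 9

9


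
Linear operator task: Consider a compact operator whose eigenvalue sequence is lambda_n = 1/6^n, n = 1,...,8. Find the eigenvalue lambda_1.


The eigenvalue formula gives lambda_1 = 1/6^1
= 1/6
= 0.1667

0.1667
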